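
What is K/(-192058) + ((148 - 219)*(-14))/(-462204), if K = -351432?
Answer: 40560592619/22192493958 ≈ 1.8277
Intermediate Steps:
K/(-192058) + ((148 - 219)*(-14))/(-462204) = -351432/(-192058) + ((148 - 219)*(-14))/(-462204) = -351432*(-1/192058) - 71*(-14)*(-1/462204) = 175716/96029 + 994*(-1/462204) = 175716/96029 - 497/231102 = 40560592619/22192493958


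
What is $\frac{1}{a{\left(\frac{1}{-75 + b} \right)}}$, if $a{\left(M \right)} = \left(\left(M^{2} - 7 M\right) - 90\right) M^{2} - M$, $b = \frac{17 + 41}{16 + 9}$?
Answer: $- \frac{10899829617121}{35539493425} \approx -306.7$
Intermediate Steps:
$b = \frac{58}{25} \approx 2.32$
$a{\left(M \right)} = - M + M^{2} \left(-90 + M^{2} - 7 M\right)$ ($a{\left(M \right)} = \left(-90 + M^{2} - 7 M\right) M^{2} - M = M^{2} \left(-90 + M^{2} - 7 M\right) - M = - M + M^{2} \left(-90 + M^{2} - 7 M\right)$)
$\frac{1}{a{\left(\frac{1}{-75 + b} \right)}} = \frac{1}{\frac{1}{-75 + \frac{58}{25}} \left(-1 + \left(\frac{1}{-75 + \frac{58}{25}}\right)^{3} - \frac{90}{-75 + \frac{58}{25}} - 7 \left(\frac{1}{-75 + \frac{58}{25}}\right)^{2}\right)} = \frac{1}{\frac{1}{- \frac{1817}{25}} \left(-1 + \left(\frac{1}{- \frac{1817}{25}}\right)^{3} - \frac{90}{- \frac{1817}{25}} - 7 \left(\frac{1}{- \frac{1817}{25}}\right)^{2}\right)} = \frac{1}{\left(- \frac{25}{1817}\right) \left(-1 + \left(- \frac{25}{1817}\right)^{3} - - \frac{2250}{1817} - 7 \left(- \frac{25}{1817}\right)^{2}\right)} = \frac{1}{\left(- \frac{25}{1817}\right) \left(-1 - \frac{15625}{5998805513} + \frac{2250}{1817} - \frac{4375}{3301489}\right)} = \frac{1}{\left(- \frac{25}{1817}\right) \frac{1421579737}{5998805513}} = \frac{1}{- \frac{35539493425}{10899829617121}} = - \frac{10899829617121}{35539493425}$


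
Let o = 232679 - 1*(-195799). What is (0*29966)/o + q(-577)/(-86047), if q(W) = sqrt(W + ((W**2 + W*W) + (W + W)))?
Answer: -sqrt(664127)/86047 ≈ -0.0094709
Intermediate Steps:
o = 428478 (o = 232679 + 195799 = 428478)
q(W) = sqrt(2*W**2 + 3*W) (q(W) = sqrt(W + ((W**2 + W**2) + 2*W)) = sqrt(W + (2*W**2 + 2*W)) = sqrt(W + (2*W + 2*W**2)) = sqrt(2*W**2 + 3*W))
(0*29966)/o + q(-577)/(-86047) = (0*29966)/428478 + sqrt(-577*(3 + 2*(-577)))/(-86047) = 0*(1/428478) + sqrt(-577*(3 - 1154))*(-1/86047) = 0 + sqrt(-577*(-1151))*(-1/86047) = 0 + sqrt(664127)*(-1/86047) = 0 - sqrt(664127)/86047 = -sqrt(664127)/86047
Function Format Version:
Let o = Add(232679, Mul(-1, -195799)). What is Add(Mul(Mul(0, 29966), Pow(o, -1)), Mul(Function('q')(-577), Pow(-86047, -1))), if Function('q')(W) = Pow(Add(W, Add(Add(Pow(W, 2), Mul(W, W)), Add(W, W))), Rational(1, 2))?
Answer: Mul(Rational(-1, 86047), Pow(664127, Rational(1, 2))) ≈ -0.0094709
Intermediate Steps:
o = 428478 (o = Add(232679, 195799) = 428478)
Function('q')(W) = Pow(Add(Mul(2, Pow(W, 2)), Mul(3, W)), Rational(1, 2)) (Function('q')(W) = Pow(Add(W, Add(Add(Pow(W, 2), Pow(W, 2)), Mul(2, W))), Rational(1, 2)) = Pow(Add(W, Add(Mul(2, Pow(W, 2)), Mul(2, W))), Rational(1, 2)) = Pow(Add(W, Add(Mul(2, W), Mul(2, Pow(W, 2)))), Rational(1, 2)) = Pow(Add(Mul(2, Pow(W, 2)), Mul(3, W)), Rational(1, 2)))
Add(Mul(Mul(0, 29966), Pow(o, -1)), Mul(Function('q')(-577), Pow(-86047, -1))) = Add(Mul(Mul(0, 29966), Pow(428478, -1)), Mul(Pow(Mul(-577, Add(3, Mul(2, -577))), Rational(1, 2)), Pow(-86047, -1))) = Add(Mul(0, Rational(1, 428478)), Mul(Pow(Mul(-577, Add(3, -1154)), Rational(1, 2)), Rational(-1, 86047))) = Add(0, Mul(Pow(Mul(-577, -1151), Rational(1, 2)), Rational(-1, 86047))) = Add(0, Mul(Pow(664127, Rational(1, 2)), Rational(-1, 86047))) = Add(0, Mul(Rational(-1, 86047), Pow(664127, Rational(1, 2)))) = Mul(Rational(-1, 86047), Pow(664127, Rational(1, 2)))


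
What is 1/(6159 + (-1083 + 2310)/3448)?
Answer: 3448/21237459 ≈ 0.00016235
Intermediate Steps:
1/(6159 + (-1083 + 2310)/3448) = 1/(6159 + 1227*(1/3448)) = 1/(6159 + 1227/3448) = 1/(21237459/3448) = 3448/21237459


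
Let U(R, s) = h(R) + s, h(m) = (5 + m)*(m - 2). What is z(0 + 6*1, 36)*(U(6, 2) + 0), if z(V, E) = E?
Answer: 1656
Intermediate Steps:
h(m) = (-2 + m)*(5 + m) (h(m) = (5 + m)*(-2 + m) = (-2 + m)*(5 + m))
U(R, s) = -10 + s + R**2 + 3*R (U(R, s) = (-10 + R**2 + 3*R) + s = -10 + s + R**2 + 3*R)
z(0 + 6*1, 36)*(U(6, 2) + 0) = 36*((-10 + 2 + 6**2 + 3*6) + 0) = 36*((-10 + 2 + 36 + 18) + 0) = 36*(46 + 0) = 36*46 = 1656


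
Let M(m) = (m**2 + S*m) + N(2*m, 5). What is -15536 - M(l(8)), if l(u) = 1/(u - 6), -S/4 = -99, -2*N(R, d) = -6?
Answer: -62949/4 ≈ -15737.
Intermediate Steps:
N(R, d) = 3 (N(R, d) = -1/2*(-6) = 3)
S = 396 (S = -4*(-99) = 396)
l(u) = 1/(-6 + u)
M(m) = 3 + m**2 + 396*m (M(m) = (m**2 + 396*m) + 3 = 3 + m**2 + 396*m)
-15536 - M(l(8)) = -15536 - (3 + (1/(-6 + 8))**2 + 396/(-6 + 8)) = -15536 - (3 + (1/2)**2 + 396/2) = -15536 - (3 + (1/2)**2 + 396*(1/2)) = -15536 - (3 + 1/4 + 198) = -15536 - 1*805/4 = -15536 - 805/4 = -62949/4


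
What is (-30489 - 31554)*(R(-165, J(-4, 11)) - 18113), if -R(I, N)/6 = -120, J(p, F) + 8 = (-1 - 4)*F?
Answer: 1079113899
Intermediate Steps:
J(p, F) = -8 - 5*F (J(p, F) = -8 + (-1 - 4)*F = -8 - 5*F)
R(I, N) = 720 (R(I, N) = -6*(-120) = 720)
(-30489 - 31554)*(R(-165, J(-4, 11)) - 18113) = (-30489 - 31554)*(720 - 18113) = -62043*(-17393) = 1079113899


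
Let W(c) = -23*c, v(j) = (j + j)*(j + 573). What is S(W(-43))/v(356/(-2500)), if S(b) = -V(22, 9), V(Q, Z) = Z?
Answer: 3515625/63730408 ≈ 0.055164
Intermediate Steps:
v(j) = 2*j*(573 + j) (v(j) = (2*j)*(573 + j) = 2*j*(573 + j))
S(b) = -9 (S(b) = -1*9 = -9)
S(W(-43))/v(356/(-2500)) = -9*(-625/(178*(573 + 356/(-2500)))) = -9*(-625/(178*(573 + 356*(-1/2500)))) = -9*(-625/(178*(573 - 89/625))) = -9/(2*(-89/625)*(358036/625)) = -9/(-63730408/390625) = -9*(-390625/63730408) = 3515625/63730408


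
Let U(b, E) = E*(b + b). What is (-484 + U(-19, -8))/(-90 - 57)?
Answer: 60/49 ≈ 1.2245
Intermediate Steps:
U(b, E) = 2*E*b (U(b, E) = E*(2*b) = 2*E*b)
(-484 + U(-19, -8))/(-90 - 57) = (-484 + 2*(-8)*(-19))/(-90 - 57) = (-484 + 304)/(-147) = -180*(-1/147) = 60/49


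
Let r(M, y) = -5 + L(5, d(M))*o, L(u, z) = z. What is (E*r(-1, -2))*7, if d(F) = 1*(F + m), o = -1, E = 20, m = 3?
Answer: -980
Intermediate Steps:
d(F) = 3 + F (d(F) = 1*(F + 3) = 1*(3 + F) = 3 + F)
r(M, y) = -8 - M (r(M, y) = -5 + (3 + M)*(-1) = -5 + (-3 - M) = -8 - M)
(E*r(-1, -2))*7 = (20*(-8 - 1*(-1)))*7 = (20*(-8 + 1))*7 = (20*(-7))*7 = -140*7 = -980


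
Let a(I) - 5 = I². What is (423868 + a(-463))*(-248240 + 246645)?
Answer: -1017995990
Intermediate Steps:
a(I) = 5 + I²
(423868 + a(-463))*(-248240 + 246645) = (423868 + (5 + (-463)²))*(-248240 + 246645) = (423868 + (5 + 214369))*(-1595) = (423868 + 214374)*(-1595) = 638242*(-1595) = -1017995990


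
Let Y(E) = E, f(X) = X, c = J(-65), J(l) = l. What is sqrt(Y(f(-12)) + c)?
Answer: I*sqrt(77) ≈ 8.775*I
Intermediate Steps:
c = -65
sqrt(Y(f(-12)) + c) = sqrt(-12 - 65) = sqrt(-77) = I*sqrt(77)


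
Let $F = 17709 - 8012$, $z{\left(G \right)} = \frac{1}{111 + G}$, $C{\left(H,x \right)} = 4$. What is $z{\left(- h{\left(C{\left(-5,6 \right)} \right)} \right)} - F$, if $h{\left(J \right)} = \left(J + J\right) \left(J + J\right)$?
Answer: $- \frac{455758}{47} \approx -9697.0$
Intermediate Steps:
$h{\left(J \right)} = 4 J^{2}$ ($h{\left(J \right)} = 2 J 2 J = 4 J^{2}$)
$F = 9697$
$z{\left(- h{\left(C{\left(-5,6 \right)} \right)} \right)} - F = \frac{1}{111 - 4 \cdot 4^{2}} - 9697 = \frac{1}{111 - 4 \cdot 16} - 9697 = \frac{1}{111 - 64} - 9697 = \frac{1}{47} - 9697 = - \frac{455758}{47}$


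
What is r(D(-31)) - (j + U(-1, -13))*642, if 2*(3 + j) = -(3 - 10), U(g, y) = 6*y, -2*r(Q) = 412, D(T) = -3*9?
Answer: 49549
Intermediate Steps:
D(T) = -27
r(Q) = -206 (r(Q) = -½*412 = -206)
j = ½ (j = -3 + (-(3 - 10))/2 = -3 + (-1*(-7))/2 = -3 + (½)*7 = -3 + 7/2 = ½ ≈ 0.50000)
r(D(-31)) - (j + U(-1, -13))*642 = -206 - (½ + 6*(-13))*642 = -206 - (½ - 78)*642 = -206 - (-155)*642/2 = -206 - 1*(-49755) = -206 + 49755 = 49549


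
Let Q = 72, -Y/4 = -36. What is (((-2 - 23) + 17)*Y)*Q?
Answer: -82944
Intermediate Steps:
Y = 144 (Y = -4*(-36) = 144)
(((-2 - 23) + 17)*Y)*Q = (((-2 - 23) + 17)*144)*72 = ((-25 + 17)*144)*72 = -8*144*72 = -1152*72 = -82944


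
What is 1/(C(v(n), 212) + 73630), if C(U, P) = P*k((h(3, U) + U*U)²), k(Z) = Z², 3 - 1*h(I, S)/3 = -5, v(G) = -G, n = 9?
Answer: 1/25768806130 ≈ 3.8807e-11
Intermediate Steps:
h(I, S) = 24 (h(I, S) = 9 - 3*(-5) = 9 + 15 = 24)
C(U, P) = P*(24 + U²)⁴ (C(U, P) = P*((24 + U*U)²)² = P*((24 + U²)²)² = P*(24 + U²)⁴)
1/(C(v(n), 212) + 73630) = 1/(212*(24 + (-1*9)²)⁴ + 73630) = 1/(212*(24 + (-9)²)⁴ + 73630) = 1/(212*(24 + 81)⁴ + 73630) = 1/(212*105⁴ + 73630) = 1/(212*121550625 + 73630) = 1/(25768732500 + 73630) = 1/25768806130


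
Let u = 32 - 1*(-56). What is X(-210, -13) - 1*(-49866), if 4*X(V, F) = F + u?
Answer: 199539/4 ≈ 49885.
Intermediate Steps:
u = 88 (u = 32 + 56 = 88)
X(V, F) = 22 + F/4 (X(V, F) = (F + 88)/4 = (88 + F)/4 = 22 + F/4)
X(-210, -13) - 1*(-49866) = (22 + (1/4)*(-13)) - 1*(-49866) = (22 - 13/4) + 49866 = 75/4 + 49866 = 199539/4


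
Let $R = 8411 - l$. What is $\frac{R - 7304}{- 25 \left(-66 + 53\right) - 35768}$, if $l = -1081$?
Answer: $- \frac{2188}{35443} \approx -0.061733$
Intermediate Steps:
$R = 9492$ ($R = 8411 - -1081 = 8411 + 1081 = 9492$)
$\frac{R - 7304}{- 25 \left(-66 + 53\right) - 35768} = \frac{9492 - 7304}{- 25 \left(-66 + 53\right) - 35768} = \frac{2188}{\left(-25\right) \left(-13\right) - 35768} = \frac{2188}{325 - 35768} = \frac{2188}{-35443} = 2188 \left(- \frac{1}{35443}\right) = - \frac{2188}{35443}$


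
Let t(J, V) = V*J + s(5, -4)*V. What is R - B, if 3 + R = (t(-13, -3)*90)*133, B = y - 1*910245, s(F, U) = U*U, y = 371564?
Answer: 430948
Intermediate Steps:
s(F, U) = U**2
t(J, V) = 16*V + J*V (t(J, V) = V*J + (-4)**2*V = J*V + 16*V = 16*V + J*V)
B = -538681 (B = 371564 - 1*910245 = 371564 - 910245 = -538681)
R = -107733 (R = -3 + (-3*(16 - 13)*90)*133 = -3 + (-3*3*90)*133 = -3 - 9*90*133 = -3 - 810*133 = -3 - 107730 = -107733)
R - B = -107733 - 1*(-538681) = -107733 + 538681 = 430948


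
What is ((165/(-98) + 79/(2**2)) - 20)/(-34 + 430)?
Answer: -379/77616 ≈ -0.0048830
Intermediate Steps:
((165/(-98) + 79/(2**2)) - 20)/(-34 + 430) = ((165*(-1/98) + 79/4) - 20)/396 = ((-165/98 + 79*(1/4)) - 20)*(1/396) = ((-165/98 + 79/4) - 20)*(1/396) = (3541/196 - 20)*(1/396) = -379/196*1/396 = -379/77616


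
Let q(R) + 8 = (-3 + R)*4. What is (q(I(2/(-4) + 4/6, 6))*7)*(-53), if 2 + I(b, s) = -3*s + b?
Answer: 110558/3 ≈ 36853.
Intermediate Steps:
I(b, s) = -2 + b - 3*s (I(b, s) = -2 + (-3*s + b) = -2 + (b - 3*s) = -2 + b - 3*s)
q(R) = -20 + 4*R (q(R) = -8 + (-3 + R)*4 = -8 + (-12 + 4*R) = -20 + 4*R)
(q(I(2/(-4) + 4/6, 6))*7)*(-53) = ((-20 + 4*(-2 + (2/(-4) + 4/6) - 3*6))*7)*(-53) = ((-20 + 4*(-2 + (2*(-1/4) + 4*(1/6)) - 18))*7)*(-53) = ((-20 + 4*(-2 + (-1/2 + 2/3) - 18))*7)*(-53) = ((-20 + 4*(-2 + 1/6 - 18))*7)*(-53) = ((-20 + 4*(-119/6))*7)*(-53) = ((-20 - 238/3)*7)*(-53) = -298/3*7*(-53) = -2086/3*(-53) = 110558/3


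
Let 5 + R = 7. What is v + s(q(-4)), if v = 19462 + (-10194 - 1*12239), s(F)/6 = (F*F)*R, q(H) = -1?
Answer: -2959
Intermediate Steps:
R = 2 (R = -5 + 7 = 2)
s(F) = 12*F² (s(F) = 6*((F*F)*2) = 6*(F²*2) = 6*(2*F²) = 12*F²)
v = -2971 (v = 19462 + (-10194 - 12239) = 19462 - 22433 = -2971)
v + s(q(-4)) = -2971 + 12*(-1)² = -2971 + 12*1 = -2971 + 12 = -2959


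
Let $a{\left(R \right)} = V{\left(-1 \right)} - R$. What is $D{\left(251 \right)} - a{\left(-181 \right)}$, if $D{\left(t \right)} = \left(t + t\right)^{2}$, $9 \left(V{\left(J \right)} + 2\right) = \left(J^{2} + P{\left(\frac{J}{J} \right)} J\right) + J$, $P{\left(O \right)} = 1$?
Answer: $\frac{2266426}{9} \approx 2.5183 \cdot 10^{5}$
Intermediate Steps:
$V{\left(J \right)} = -2 + \frac{J^{2}}{9} + \frac{2 J}{9}$ ($V{\left(J \right)} = -2 + \frac{\left(J^{2} + 1 J\right) + J}{9} = -2 + \frac{\left(J^{2} + J\right) + J}{9} = -2 + \frac{\left(J + J^{2}\right) + J}{9} = -2 + \frac{J^{2} + 2 J}{9} = -2 + \left(\frac{J^{2}}{9} + \frac{2 J}{9}\right) = -2 + \frac{J^{2}}{9} + \frac{2 J}{9}$)
$D{\left(t \right)} = 4 t^{2}$ ($D{\left(t \right)} = \left(2 t\right)^{2} = 4 t^{2}$)
$a{\left(R \right)} = - \frac{19}{9} - R$ ($a{\left(R \right)} = \left(-2 + \frac{\left(-1\right)^{2}}{9} + \frac{2}{9} \left(-1\right)\right) - R = \left(-2 + \frac{1}{9} \cdot 1 - \frac{2}{9}\right) - R = \left(-2 + \frac{1}{9} - \frac{2}{9}\right) - R = - \frac{19}{9} - R$)
$D{\left(251 \right)} - a{\left(-181 \right)} = 4 \cdot 251^{2} - \left(- \frac{19}{9} - -181\right) = 4 \cdot 63001 - \left(- \frac{19}{9} + 181\right) = 252004 - \frac{1610}{9} = \frac{2266426}{9}$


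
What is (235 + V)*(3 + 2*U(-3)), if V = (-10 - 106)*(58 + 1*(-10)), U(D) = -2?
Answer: 5333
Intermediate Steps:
V = -5568 (V = -116*(58 - 10) = -116*48 = -5568)
(235 + V)*(3 + 2*U(-3)) = (235 - 5568)*(3 + 2*(-2)) = -5333*(3 - 4) = -5333*(-1) = 5333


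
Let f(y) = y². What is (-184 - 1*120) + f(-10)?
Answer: -204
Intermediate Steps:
(-184 - 1*120) + f(-10) = (-184 - 1*120) + (-10)² = (-184 - 120) + 100 = -304 + 100 = -204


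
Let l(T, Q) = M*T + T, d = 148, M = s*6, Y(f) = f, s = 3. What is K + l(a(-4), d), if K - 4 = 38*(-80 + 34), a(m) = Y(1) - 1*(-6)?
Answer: -1611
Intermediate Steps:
M = 18 (M = 3*6 = 18)
a(m) = 7 (a(m) = 1 - 1*(-6) = 1 + 6 = 7)
K = -1744 (K = 4 + 38*(-80 + 34) = 4 + 38*(-46) = 4 - 1748 = -1744)
l(T, Q) = 19*T (l(T, Q) = 18*T + T = 19*T)
K + l(a(-4), d) = -1744 + 19*7 = -1744 + 133 = -1611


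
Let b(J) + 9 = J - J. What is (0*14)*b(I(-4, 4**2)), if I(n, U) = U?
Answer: 0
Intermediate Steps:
b(J) = -9 (b(J) = -9 + (J - J) = -9 + 0 = -9)
(0*14)*b(I(-4, 4**2)) = (0*14)*(-9) = 0*(-9) = 0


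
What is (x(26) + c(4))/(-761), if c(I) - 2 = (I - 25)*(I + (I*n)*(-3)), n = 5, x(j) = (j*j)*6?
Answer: -5234/761 ≈ -6.8778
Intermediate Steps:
x(j) = 6*j² (x(j) = j²*6 = 6*j²)
c(I) = 2 - 14*I*(-25 + I) (c(I) = 2 + (I - 25)*(I + (I*5)*(-3)) = 2 + (-25 + I)*(I + (5*I)*(-3)) = 2 + (-25 + I)*(I - 15*I) = 2 + (-25 + I)*(-14*I) = 2 - 14*I*(-25 + I))
(x(26) + c(4))/(-761) = (6*26² + (2 - 14*4² + 350*4))/(-761) = (6*676 + (2 - 14*16 + 1400))*(-1/761) = (4056 + (2 - 224 + 1400))*(-1/761) = (4056 + 1178)*(-1/761) = 5234*(-1/761) = -5234/761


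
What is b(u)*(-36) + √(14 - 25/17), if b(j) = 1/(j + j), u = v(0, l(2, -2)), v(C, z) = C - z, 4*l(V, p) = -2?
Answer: -36 + √3621/17 ≈ -32.460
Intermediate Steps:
l(V, p) = -½ (l(V, p) = (¼)*(-2) = -½)
u = ½ (u = 0 - 1*(-½) = 0 + ½ = ½ ≈ 0.50000)
b(j) = 1/(2*j)
b(u)*(-36) + √(14 - 25/17) = (1/(2*(½)))*(-36) + √(14 - 25/17) = ((½)*2)*(-36) + √(14 - 25*1/17) = 1*(-36) + √(14 - 25/17) = -36 + √(213/17) = -36 + √3621/17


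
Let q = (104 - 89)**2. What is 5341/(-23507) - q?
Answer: -5294416/23507 ≈ -225.23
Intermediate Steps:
q = 225 (q = 15**2 = 225)
5341/(-23507) - q = 5341/(-23507) - 1*225 = 5341*(-1/23507) - 225 = -5341/23507 - 225 = -5294416/23507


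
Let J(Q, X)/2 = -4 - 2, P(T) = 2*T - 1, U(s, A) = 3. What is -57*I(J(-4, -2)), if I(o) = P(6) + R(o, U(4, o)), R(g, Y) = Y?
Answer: -798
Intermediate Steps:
P(T) = -1 + 2*T
J(Q, X) = -12 (J(Q, X) = 2*(-4 - 2) = 2*(-6) = -12)
I(o) = 14 (I(o) = (-1 + 2*6) + 3 = (-1 + 12) + 3 = 11 + 3 = 14)
-57*I(J(-4, -2)) = -57*14 = -798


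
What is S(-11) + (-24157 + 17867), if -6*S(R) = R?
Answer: -37729/6 ≈ -6288.2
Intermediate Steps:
S(R) = -R/6
S(-11) + (-24157 + 17867) = -1/6*(-11) + (-24157 + 17867) = 11/6 - 6290 = -37729/6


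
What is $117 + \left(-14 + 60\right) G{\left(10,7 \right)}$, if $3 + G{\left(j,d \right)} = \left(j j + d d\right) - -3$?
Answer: $6971$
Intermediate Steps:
$G{\left(j,d \right)} = d^{2} + j^{2}$ ($G{\left(j,d \right)} = -3 - \left(-3 - d d - j j\right) = -3 + \left(\left(j^{2} + d^{2}\right) + 3\right) = -3 + \left(\left(d^{2} + j^{2}\right) + 3\right) = -3 + \left(3 + d^{2} + j^{2}\right) = d^{2} + j^{2}$)
$117 + \left(-14 + 60\right) G{\left(10,7 \right)} = 117 + \left(-14 + 60\right) \left(7^{2} + 10^{2}\right) = 117 + 46 \left(49 + 100\right) = 117 + 46 \cdot 149 = 117 + 6854 = 6971$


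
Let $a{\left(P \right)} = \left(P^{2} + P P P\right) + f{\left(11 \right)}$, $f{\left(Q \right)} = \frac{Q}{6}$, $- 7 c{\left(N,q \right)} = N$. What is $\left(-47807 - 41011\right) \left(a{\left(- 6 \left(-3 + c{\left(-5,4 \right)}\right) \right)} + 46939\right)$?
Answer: $- \frac{1514342799569}{343} \approx -4.415 \cdot 10^{9}$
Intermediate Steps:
$c{\left(N,q \right)} = - \frac{N}{7}$
$f{\left(Q \right)} = \frac{Q}{6}$ ($f{\left(Q \right)} = Q \frac{1}{6} = \frac{Q}{6}$)
$a{\left(P \right)} = \frac{11}{6} + P^{2} + P^{3}$ ($a{\left(P \right)} = \left(P^{2} + P P P\right) + \frac{1}{6} \cdot 11 = \left(P^{2} + P^{2} P\right) + \frac{11}{6} = \left(P^{2} + P^{3}\right) + \frac{11}{6} = \frac{11}{6} + P^{2} + P^{3}$)
$\left(-47807 - 41011\right) \left(a{\left(- 6 \left(-3 + c{\left(-5,4 \right)}\right) \right)} + 46939\right) = \left(-47807 - 41011\right) \left(\left(\frac{11}{6} + \left(- 6 \left(-3 - - \frac{5}{7}\right)\right)^{2} + \left(- 6 \left(-3 - - \frac{5}{7}\right)\right)^{3}\right) + 46939\right) = - 88818 \left(\left(\frac{11}{6} + \left(- 6 \left(-3 + \frac{5}{7}\right)\right)^{2} + \left(- 6 \left(-3 + \frac{5}{7}\right)\right)^{3}\right) + 46939\right) = - 88818 \left(\left(\frac{11}{6} + \left(\left(-6\right) \left(- \frac{16}{7}\right)\right)^{2} + \left(\left(-6\right) \left(- \frac{16}{7}\right)\right)^{3}\right) + 46939\right) = - 88818 \left(\left(\frac{11}{6} + \left(\frac{96}{7}\right)^{2} + \left(\frac{96}{7}\right)^{3}\right) + 46939\right) = - 88818 \left(\left(\frac{11}{6} + \frac{9216}{49} + \frac{884736}{343}\right) + 46939\right) = - 88818 \left(\frac{5699261}{2058} + 46939\right) = \left(-88818\right) \frac{102299723}{2058} = - \frac{1514342799569}{343}$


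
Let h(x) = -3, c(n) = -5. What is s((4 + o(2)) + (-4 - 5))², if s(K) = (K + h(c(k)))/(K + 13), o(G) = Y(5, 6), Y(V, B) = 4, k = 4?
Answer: ⅑ ≈ 0.11111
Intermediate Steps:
o(G) = 4
s(K) = (-3 + K)/(13 + K) (s(K) = (K - 3)/(K + 13) = (-3 + K)/(13 + K))
s((4 + o(2)) + (-4 - 5))² = ((-3 + ((4 + 4) + (-4 - 5)))/(13 + ((4 + 4) + (-4 - 5))))² = ((-3 + (8 - 9))/(13 + (8 - 9)))² = ((-3 - 1)/(13 - 1))² = (-4/12)² = ((1/12)*(-4))² = (-⅓)² = ⅑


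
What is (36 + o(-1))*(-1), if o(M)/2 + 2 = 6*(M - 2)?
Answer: 4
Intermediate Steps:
o(M) = -28 + 12*M (o(M) = -4 + 2*(6*(M - 2)) = -4 + 2*(6*(-2 + M)) = -4 + 2*(-12 + 6*M) = -4 + (-24 + 12*M) = -28 + 12*M)
(36 + o(-1))*(-1) = (36 + (-28 + 12*(-1)))*(-1) = (36 + (-28 - 12))*(-1) = (36 - 40)*(-1) = -4*(-1) = 4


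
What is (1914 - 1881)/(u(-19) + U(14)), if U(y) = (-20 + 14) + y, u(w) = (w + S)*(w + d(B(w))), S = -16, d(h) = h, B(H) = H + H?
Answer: 33/2003 ≈ 0.016475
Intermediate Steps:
B(H) = 2*H
u(w) = 3*w*(-16 + w) (u(w) = (w - 16)*(w + 2*w) = (-16 + w)*(3*w) = 3*w*(-16 + w))
U(y) = -6 + y
(1914 - 1881)/(u(-19) + U(14)) = (1914 - 1881)/(3*(-19)*(-16 - 19) + (-6 + 14)) = 33/(3*(-19)*(-35) + 8) = 33/(1995 + 8) = 33/2003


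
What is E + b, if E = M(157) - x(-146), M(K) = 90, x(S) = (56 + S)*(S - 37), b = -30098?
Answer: -46478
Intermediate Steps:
x(S) = (-37 + S)*(56 + S) (x(S) = (56 + S)*(-37 + S) = (-37 + S)*(56 + S))
E = -16380 (E = 90 - (-2072 + (-146)² + 19*(-146)) = 90 - (-2072 + 21316 - 2774) = 90 - 1*16470 = 90 - 16470 = -16380)
E + b = -16380 - 30098 = -46478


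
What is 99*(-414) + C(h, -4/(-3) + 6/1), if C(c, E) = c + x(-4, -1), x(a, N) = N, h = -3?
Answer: -40990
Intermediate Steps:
C(c, E) = -1 + c (C(c, E) = c - 1 = -1 + c)
99*(-414) + C(h, -4/(-3) + 6/1) = 99*(-414) + (-1 - 3) = -40986 - 4 = -40990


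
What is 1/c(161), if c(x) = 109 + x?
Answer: 1/270 ≈ 0.0037037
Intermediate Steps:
1/c(161) = 1/(109 + 161) = 1/270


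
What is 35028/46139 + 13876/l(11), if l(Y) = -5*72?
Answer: -156903671/4152510 ≈ -37.785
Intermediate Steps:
l(Y) = -360
35028/46139 + 13876/l(11) = 35028/46139 + 13876/(-360) = 35028*(1/46139) + 13876*(-1/360) = 35028/46139 - 3469/90 = -156903671/4152510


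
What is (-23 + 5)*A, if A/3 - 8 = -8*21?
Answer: 8640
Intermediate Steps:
A = -480 (A = 24 + 3*(-8*21) = 24 + 3*(-168) = 24 - 504 = -480)
(-23 + 5)*A = (-23 + 5)*(-480) = -18*(-480) = 8640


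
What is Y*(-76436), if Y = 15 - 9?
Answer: -458616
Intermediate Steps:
Y = 6
Y*(-76436) = 6*(-76436) = -458616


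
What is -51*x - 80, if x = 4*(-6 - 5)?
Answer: 2164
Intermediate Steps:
x = -44 (x = 4*(-11) = -44)
-51*x - 80 = -51*(-44) - 80 = 2244 - 80 = 2164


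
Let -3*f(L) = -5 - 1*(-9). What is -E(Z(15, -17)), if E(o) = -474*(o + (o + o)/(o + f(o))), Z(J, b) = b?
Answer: -394842/55 ≈ -7178.9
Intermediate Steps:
f(L) = -4/3 (f(L) = -(-5 - 1*(-9))/3 = -(-5 + 9)/3 = -1/3*4 = -4/3)
E(o) = -474*o - 948*o/(-4/3 + o) (E(o) = -474*(o + (o + o)/(o - 4/3)) = -474*(o + (2*o)/(-4/3 + o)) = -474*(o + 2*o/(-4/3 + o)) = -474*o - 948*o/(-4/3 + o))
-E(Z(15, -17)) = -(-474)*(-17)*(2 + 3*(-17))/(-4 + 3*(-17)) = -(-474)*(-17)*(2 - 51)/(-4 - 51) = -(-474)*(-17)*(-49)/(-55) = -(-474)*(-17)*(-1)*(-49)/55 = -1*394842/55 = -394842/55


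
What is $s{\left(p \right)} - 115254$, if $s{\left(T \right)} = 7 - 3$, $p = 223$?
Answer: $-115250$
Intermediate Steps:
$s{\left(T \right)} = 4$ ($s{\left(T \right)} = 7 - 3 = 4$)
$s{\left(p \right)} - 115254 = 4 - 115254 = -115250$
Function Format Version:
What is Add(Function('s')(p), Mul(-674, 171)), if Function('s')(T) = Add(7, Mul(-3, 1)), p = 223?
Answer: -115250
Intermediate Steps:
Function('s')(T) = 4 (Function('s')(T) = Add(7, -3) = 4)
Add(Function('s')(p), Mul(-674, 171)) = Add(4, Mul(-674, 171)) = Add(4, -115254) = -115250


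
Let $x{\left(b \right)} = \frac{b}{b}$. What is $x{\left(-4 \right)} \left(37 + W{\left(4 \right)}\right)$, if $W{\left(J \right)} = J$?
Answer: $41$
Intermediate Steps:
$x{\left(b \right)} = 1$
$x{\left(-4 \right)} \left(37 + W{\left(4 \right)}\right) = 1 \left(37 + 4\right) = 1 \cdot 41 = 41$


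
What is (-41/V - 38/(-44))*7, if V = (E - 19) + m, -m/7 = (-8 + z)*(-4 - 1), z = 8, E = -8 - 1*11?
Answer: 2842/209 ≈ 13.598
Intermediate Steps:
E = -19 (E = -8 - 11 = -19)
m = 0 (m = -7*(-8 + 8)*(-4 - 1) = -0*(-5) = -7*0 = 0)
V = -38 (V = (-19 - 19) + 0 = -38 + 0 = -38)
(-41/V - 38/(-44))*7 = (-41/(-38) - 38/(-44))*7 = (-41*(-1/38) - 38*(-1/44))*7 = (41/38 + 19/22)*7 = (406/209)*7 = 2842/209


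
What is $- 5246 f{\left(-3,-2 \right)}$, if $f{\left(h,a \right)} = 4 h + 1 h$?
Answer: $78690$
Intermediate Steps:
$f{\left(h,a \right)} = 5 h$ ($f{\left(h,a \right)} = 4 h + h = 5 h$)
$- 5246 f{\left(-3,-2 \right)} = - 5246 \cdot 5 \left(-3\right) = \left(-5246\right) \left(-15\right) = 78690$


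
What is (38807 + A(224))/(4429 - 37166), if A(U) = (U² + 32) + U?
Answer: -89239/32737 ≈ -2.7259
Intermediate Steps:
A(U) = 32 + U + U² (A(U) = (32 + U²) + U = 32 + U + U²)
(38807 + A(224))/(4429 - 37166) = (38807 + (32 + 224 + 224²))/(4429 - 37166) = (38807 + (32 + 224 + 50176))/(-32737) = (38807 + 50432)*(-1/32737) = 89239*(-1/32737) = -89239/32737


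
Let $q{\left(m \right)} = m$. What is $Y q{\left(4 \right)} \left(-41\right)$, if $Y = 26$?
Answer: $-4264$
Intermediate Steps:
$Y q{\left(4 \right)} \left(-41\right) = 26 \cdot 4 \left(-41\right) = 104 \left(-41\right) = -4264$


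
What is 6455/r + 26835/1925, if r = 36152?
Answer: 196512959/13918520 ≈ 14.119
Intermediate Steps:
6455/r + 26835/1925 = 6455/36152 + 26835/1925 = 6455*(1/36152) + 26835*(1/1925) = 6455/36152 + 5367/385 = 196512959/13918520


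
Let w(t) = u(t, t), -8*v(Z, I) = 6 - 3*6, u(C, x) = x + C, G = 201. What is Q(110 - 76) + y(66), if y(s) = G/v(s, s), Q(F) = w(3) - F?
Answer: 106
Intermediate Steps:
u(C, x) = C + x
v(Z, I) = 3/2 (v(Z, I) = -(6 - 3*6)/8 = -(6 - 18)/8 = -⅛*(-12) = 3/2)
w(t) = 2*t (w(t) = t + t = 2*t)
Q(F) = 6 - F (Q(F) = 2*3 - F = 6 - F)
y(s) = 134 (y(s) = 201/(3/2) = 201*(⅔) = 134)
Q(110 - 76) + y(66) = (6 - (110 - 76)) + 134 = (6 - 1*34) + 134 = (6 - 34) + 134 = -28 + 134 = 106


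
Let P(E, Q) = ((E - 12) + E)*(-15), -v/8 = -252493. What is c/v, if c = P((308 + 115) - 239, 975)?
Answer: -15/5674 ≈ -0.0026436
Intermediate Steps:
v = 2019944 (v = -8*(-252493) = 2019944)
P(E, Q) = 180 - 30*E (P(E, Q) = ((-12 + E) + E)*(-15) = (-12 + 2*E)*(-15) = 180 - 30*E)
c = -5340 (c = 180 - 30*((308 + 115) - 239) = 180 - 30*(423 - 239) = 180 - 30*184 = 180 - 5520 = -5340)
c/v = -5340/2019944 = -5340*1/2019944 = -15/5674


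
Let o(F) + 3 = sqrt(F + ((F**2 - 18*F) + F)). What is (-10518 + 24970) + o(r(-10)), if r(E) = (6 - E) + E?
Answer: 14449 + 2*I*sqrt(15) ≈ 14449.0 + 7.746*I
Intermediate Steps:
r(E) = 6
o(F) = -3 + sqrt(F**2 - 16*F) (o(F) = -3 + sqrt(F + ((F**2 - 18*F) + F)) = -3 + sqrt(F + (F**2 - 17*F)) = -3 + sqrt(F**2 - 16*F))
(-10518 + 24970) + o(r(-10)) = (-10518 + 24970) + (-3 + sqrt(6*(-16 + 6))) = 14452 + (-3 + sqrt(6*(-10))) = 14452 + (-3 + sqrt(-60)) = 14452 + (-3 + 2*I*sqrt(15)) = 14449 + 2*I*sqrt(15)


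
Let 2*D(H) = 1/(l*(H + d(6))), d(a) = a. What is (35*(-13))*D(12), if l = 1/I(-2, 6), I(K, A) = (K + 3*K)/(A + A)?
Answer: 455/54 ≈ 8.4259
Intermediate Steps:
I(K, A) = 2*K/A (I(K, A) = (4*K)/((2*A)) = (4*K)*(1/(2*A)) = 2*K/A)
l = -3/2 (l = 1/(2*(-2)/6) = 1/(2*(-2)*(⅙)) = 1/(-⅔) = -3/2 ≈ -1.5000)
D(H) = 1/(2*(-9 - 3*H/2)) (D(H) = 1/(2*((-3*(H + 6)/2))) = 1/(2*((-3*(6 + H)/2))) = 1/(2*(-9 - 3*H/2)))
(35*(-13))*D(12) = (35*(-13))*(-1/(18 + 3*12)) = -(-455)/(18 + 36) = -(-455)/54 = -455*(-1/54) = 455/54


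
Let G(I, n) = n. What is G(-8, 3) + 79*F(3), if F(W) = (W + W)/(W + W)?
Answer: 82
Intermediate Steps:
F(W) = 1 (F(W) = (2*W)/((2*W)) = (2*W)*(1/(2*W)) = 1)
G(-8, 3) + 79*F(3) = 3 + 79*1 = 3 + 79 = 82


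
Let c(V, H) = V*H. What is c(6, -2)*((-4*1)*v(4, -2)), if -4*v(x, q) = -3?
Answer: 36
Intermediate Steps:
v(x, q) = 3/4 (v(x, q) = -1/4*(-3) = 3/4)
c(V, H) = H*V
c(6, -2)*((-4*1)*v(4, -2)) = (-2*6)*(-4*1*(3/4)) = -(-48)*3/4 = -12*(-3) = 36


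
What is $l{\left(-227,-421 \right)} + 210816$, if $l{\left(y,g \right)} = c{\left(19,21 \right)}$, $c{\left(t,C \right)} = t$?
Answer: $210835$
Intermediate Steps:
$l{\left(y,g \right)} = 19$
$l{\left(-227,-421 \right)} + 210816 = 19 + 210816 = 210835$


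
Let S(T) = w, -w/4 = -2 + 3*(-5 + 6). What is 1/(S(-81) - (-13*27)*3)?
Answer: 1/1049 ≈ 0.00095329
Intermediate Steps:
w = -4 (w = -4*(-2 + 3*(-5 + 6)) = -4*(-2 + 3*1) = -4*(-2 + 3) = -4*1 = -4)
S(T) = -4
1/(S(-81) - (-13*27)*3) = 1/(-4 - (-13*27)*3) = 1/(-4 - (-351)*3) = 1/(-4 - 1*(-1053)) = 1/(-4 + 1053) = 1/1049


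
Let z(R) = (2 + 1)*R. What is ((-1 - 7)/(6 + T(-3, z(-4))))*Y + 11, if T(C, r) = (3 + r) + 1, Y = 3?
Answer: 23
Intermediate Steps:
z(R) = 3*R
T(C, r) = 4 + r
((-1 - 7)/(6 + T(-3, z(-4))))*Y + 11 = ((-1 - 7)/(6 + (4 + 3*(-4))))*3 + 11 = -8/(6 + (4 - 12))*3 + 11 = -8/(6 - 8)*3 + 11 = -8/(-2)*3 + 11 = -8*(-½)*3 + 11 = 4*3 + 11 = 12 + 11 = 23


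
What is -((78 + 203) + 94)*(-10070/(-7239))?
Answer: -66250/127 ≈ -521.65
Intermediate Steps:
-((78 + 203) + 94)*(-10070/(-7239)) = -(281 + 94)*(-10070*(-1/7239)) = -375*530/381 = -1*66250/127 = -66250/127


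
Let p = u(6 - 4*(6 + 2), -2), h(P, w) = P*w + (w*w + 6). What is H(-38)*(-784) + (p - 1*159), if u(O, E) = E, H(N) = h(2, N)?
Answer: -1077377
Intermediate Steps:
h(P, w) = 6 + w² + P*w (h(P, w) = P*w + (w² + 6) = P*w + (6 + w²) = 6 + w² + P*w)
H(N) = 6 + N² + 2*N
p = -2
H(-38)*(-784) + (p - 1*159) = (6 + (-38)² + 2*(-38))*(-784) + (-2 - 1*159) = (6 + 1444 - 76)*(-784) + (-2 - 159) = 1374*(-784) - 161 = -1077216 - 161 = -1077377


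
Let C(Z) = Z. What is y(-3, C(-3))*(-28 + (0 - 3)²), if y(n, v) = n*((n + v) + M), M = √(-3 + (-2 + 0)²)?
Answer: -285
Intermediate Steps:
M = 1 (M = √(-3 + (-2)²) = √(-3 + 4) = √1 = 1)
y(n, v) = n*(1 + n + v) (y(n, v) = n*((n + v) + 1) = n*(1 + n + v))
y(-3, C(-3))*(-28 + (0 - 3)²) = (-3*(1 - 3 - 3))*(-28 + (0 - 3)²) = (-3*(-5))*(-28 + (-3)²) = 15*(-28 + 9) = 15*(-19) = -285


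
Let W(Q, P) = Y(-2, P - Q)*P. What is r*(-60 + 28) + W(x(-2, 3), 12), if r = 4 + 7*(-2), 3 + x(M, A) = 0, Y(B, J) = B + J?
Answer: 476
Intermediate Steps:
x(M, A) = -3 (x(M, A) = -3 + 0 = -3)
W(Q, P) = P*(-2 + P - Q) (W(Q, P) = (-2 + (P - Q))*P = (-2 + P - Q)*P = P*(-2 + P - Q))
r = -10 (r = 4 - 14 = -10)
r*(-60 + 28) + W(x(-2, 3), 12) = -10*(-60 + 28) + 12*(-2 + 12 - 1*(-3)) = -10*(-32) + 12*(-2 + 12 + 3) = 320 + 12*13 = 320 + 156 = 476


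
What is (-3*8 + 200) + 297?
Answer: 473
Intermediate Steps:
(-3*8 + 200) + 297 = (-24 + 200) + 297 = 176 + 297 = 473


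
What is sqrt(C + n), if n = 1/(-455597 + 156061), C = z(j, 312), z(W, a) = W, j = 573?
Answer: sqrt(3213162491567)/74884 ≈ 23.937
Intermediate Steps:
C = 573
n = -1/299536 (n = 1/(-299536) = -1/299536 ≈ -3.3385e-6)
sqrt(C + n) = sqrt(573 - 1/299536) = sqrt(171634127/299536) = sqrt(3213162491567)/74884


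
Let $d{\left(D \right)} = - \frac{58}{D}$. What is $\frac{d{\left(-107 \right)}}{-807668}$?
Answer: $- \frac{29}{43210238} \approx -6.7114 \cdot 10^{-7}$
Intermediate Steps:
$\frac{d{\left(-107 \right)}}{-807668} = \frac{\left(-58\right) \frac{1}{-107}}{-807668} = \left(-58\right) \left(- \frac{1}{107}\right) \left(- \frac{1}{807668}\right) = \frac{58}{107} \left(- \frac{1}{807668}\right) = - \frac{29}{43210238}$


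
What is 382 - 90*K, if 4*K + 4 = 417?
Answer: -17821/2 ≈ -8910.5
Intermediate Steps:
K = 413/4 (K = -1 + (1/4)*417 = -1 + 417/4 = 413/4 ≈ 103.25)
382 - 90*K = 382 - 90*413/4 = 382 - 18585/2 = -17821/2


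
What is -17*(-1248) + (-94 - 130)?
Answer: 20992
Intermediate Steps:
-17*(-1248) + (-94 - 130) = 21216 - 224 = 20992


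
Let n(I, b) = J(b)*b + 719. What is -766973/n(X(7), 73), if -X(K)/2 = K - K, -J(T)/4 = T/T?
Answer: -766973/427 ≈ -1796.2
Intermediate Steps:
J(T) = -4 (J(T) = -4*T/T = -4*1 = -4)
X(K) = 0 (X(K) = -2*(K - K) = -2*0 = 0)
n(I, b) = 719 - 4*b (n(I, b) = -4*b + 719 = 719 - 4*b)
-766973/n(X(7), 73) = -766973/(719 - 4*73) = -766973/(719 - 292) = -766973/427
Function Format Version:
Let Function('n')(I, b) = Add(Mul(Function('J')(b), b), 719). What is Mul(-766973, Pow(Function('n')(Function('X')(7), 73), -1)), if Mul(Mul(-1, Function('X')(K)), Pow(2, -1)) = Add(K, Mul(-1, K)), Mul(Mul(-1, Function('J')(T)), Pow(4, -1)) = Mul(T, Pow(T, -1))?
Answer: Rational(-766973, 427) ≈ -1796.2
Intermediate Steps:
Function('J')(T) = -4 (Function('J')(T) = Mul(-4, Mul(T, Pow(T, -1))) = Mul(-4, 1) = -4)
Function('X')(K) = 0 (Function('X')(K) = Mul(-2, Add(K, Mul(-1, K))) = Mul(-2, 0) = 0)
Function('n')(I, b) = Add(719, Mul(-4, b)) (Function('n')(I, b) = Add(Mul(-4, b), 719) = Add(719, Mul(-4, b)))
Mul(-766973, Pow(Function('n')(Function('X')(7), 73), -1)) = Mul(-766973, Pow(Add(719, Mul(-4, 73)), -1)) = Mul(-766973, Pow(Add(719, -292), -1)) = Mul(-766973, Pow(427, -1)) = Mul(-766973, Rational(1, 427)) = Rational(-766973, 427)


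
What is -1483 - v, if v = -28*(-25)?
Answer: -2183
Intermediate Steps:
v = 700
-1483 - v = -1483 - 1*700 = -1483 - 700 = -2183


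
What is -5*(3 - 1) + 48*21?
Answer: 998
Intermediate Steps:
-5*(3 - 1) + 48*21 = -5*2 + 1008 = -10 + 1008 = 998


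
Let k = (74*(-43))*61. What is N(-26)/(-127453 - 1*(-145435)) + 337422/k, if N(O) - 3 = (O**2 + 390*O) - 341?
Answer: -53852096/23583393 ≈ -2.2835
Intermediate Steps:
k = -194102 (k = -3182*61 = -194102)
N(O) = -338 + O**2 + 390*O (N(O) = 3 + ((O**2 + 390*O) - 341) = 3 + (-341 + O**2 + 390*O) = -338 + O**2 + 390*O)
N(-26)/(-127453 - 1*(-145435)) + 337422/k = (-338 + (-26)**2 + 390*(-26))/(-127453 - 1*(-145435)) + 337422/(-194102) = (-338 + 676 - 10140)/(-127453 + 145435) + 337422*(-1/194102) = -9802/17982 - 168711/97051 = -9802*1/17982 - 168711/97051 = -4901/8991 - 168711/97051 = -53852096/23583393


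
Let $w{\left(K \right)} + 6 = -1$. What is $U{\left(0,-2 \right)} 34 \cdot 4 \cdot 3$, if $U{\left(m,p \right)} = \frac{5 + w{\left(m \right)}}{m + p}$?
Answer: $408$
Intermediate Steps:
$w{\left(K \right)} = -7$ ($w{\left(K \right)} = -6 - 1 = -7$)
$U{\left(m,p \right)} = - \frac{2}{m + p}$ ($U{\left(m,p \right)} = \frac{5 - 7}{m + p} = - \frac{2}{m + p}$)
$U{\left(0,-2 \right)} 34 \cdot 4 \cdot 3 = - \frac{2}{0 - 2} \cdot 34 \cdot 4 \cdot 3 = - \frac{2}{-2} \cdot 34 \cdot 12 = \left(-2\right) \left(- \frac{1}{2}\right) 34 \cdot 12 = 1 \cdot 34 \cdot 12 = 34 \cdot 12 = 408$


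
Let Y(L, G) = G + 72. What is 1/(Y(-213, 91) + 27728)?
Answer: 1/27891 ≈ 3.5854e-5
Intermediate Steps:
Y(L, G) = 72 + G
1/(Y(-213, 91) + 27728) = 1/((72 + 91) + 27728) = 1/(163 + 27728) = 1/27891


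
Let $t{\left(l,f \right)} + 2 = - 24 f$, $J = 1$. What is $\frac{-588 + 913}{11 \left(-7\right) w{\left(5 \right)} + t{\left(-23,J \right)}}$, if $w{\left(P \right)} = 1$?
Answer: $- \frac{325}{103} \approx -3.1553$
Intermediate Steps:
$t{\left(l,f \right)} = -2 - 24 f$
$\frac{-588 + 913}{11 \left(-7\right) w{\left(5 \right)} + t{\left(-23,J \right)}} = \frac{-588 + 913}{11 \left(-7\right) 1 - 26} = \frac{325}{\left(-77\right) 1 - 26} = \frac{325}{-77 - 26} = \frac{325}{-103} = 325 \left(- \frac{1}{103}\right) = - \frac{325}{103}$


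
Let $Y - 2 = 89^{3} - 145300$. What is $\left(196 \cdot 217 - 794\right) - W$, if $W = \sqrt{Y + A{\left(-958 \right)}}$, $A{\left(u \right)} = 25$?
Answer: $41738 - 4 \sqrt{34981} \approx 40990.0$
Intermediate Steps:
$Y = 559671$ ($Y = 2 - \left(145300 - 89^{3}\right) = 2 + \left(704969 - 145300\right) = 2 + 559669 = 559671$)
$W = 4 \sqrt{34981}$ ($W = \sqrt{559671 + 25} = \sqrt{559696} = 4 \sqrt{34981} \approx 748.13$)
$\left(196 \cdot 217 - 794\right) - W = \left(196 \cdot 217 - 794\right) - 4 \sqrt{34981} = \left(42532 - 794\right) - 4 \sqrt{34981} = 41738 - 4 \sqrt{34981}$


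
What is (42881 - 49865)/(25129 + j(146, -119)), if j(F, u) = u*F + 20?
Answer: -6984/7775 ≈ -0.89826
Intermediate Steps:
j(F, u) = 20 + F*u (j(F, u) = F*u + 20 = 20 + F*u)
(42881 - 49865)/(25129 + j(146, -119)) = (42881 - 49865)/(25129 + (20 + 146*(-119))) = -6984/(25129 + (20 - 17374)) = -6984/(25129 - 17354) = -6984/7775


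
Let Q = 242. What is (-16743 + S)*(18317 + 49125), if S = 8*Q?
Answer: -998613694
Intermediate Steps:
S = 1936 (S = 8*242 = 1936)
(-16743 + S)*(18317 + 49125) = (-16743 + 1936)*(18317 + 49125) = -14807*67442 = -998613694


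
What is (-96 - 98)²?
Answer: 37636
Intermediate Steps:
(-96 - 98)² = (-194)² = 37636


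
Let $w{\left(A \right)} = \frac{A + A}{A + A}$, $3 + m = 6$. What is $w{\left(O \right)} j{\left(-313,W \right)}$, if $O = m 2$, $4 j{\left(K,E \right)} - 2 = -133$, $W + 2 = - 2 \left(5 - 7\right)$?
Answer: $- \frac{131}{4} \approx -32.75$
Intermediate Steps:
$m = 3$ ($m = -3 + 6 = 3$)
$W = 2$ ($W = -2 - 2 \left(5 - 7\right) = -2 - -4 = -2 + 4 = 2$)
$j{\left(K,E \right)} = - \frac{131}{4}$ ($j{\left(K,E \right)} = \frac{1}{2} + \frac{1}{4} \left(-133\right) = \frac{1}{2} - \frac{133}{4} = - \frac{131}{4}$)
$O = 6$ ($O = 3 \cdot 2 = 6$)
$w{\left(A \right)} = 1$ ($w{\left(A \right)} = \frac{2 A}{2 A} = 2 A \frac{1}{2 A} = 1$)
$w{\left(O \right)} j{\left(-313,W \right)} = 1 \left(- \frac{131}{4}\right) = - \frac{131}{4}$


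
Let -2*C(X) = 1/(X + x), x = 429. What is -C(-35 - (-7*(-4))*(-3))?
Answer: 1/956 ≈ 0.0010460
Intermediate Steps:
C(X) = -1/(2*(429 + X)) (C(X) = -1/(2*(X + 429)) = -1/(2*(429 + X)))
-C(-35 - (-7*(-4))*(-3)) = -(-1)/(858 + 2*(-35 - (-7*(-4))*(-3))) = -(-1)/(858 + 2*(-35 - 28*(-3))) = -(-1)/(858 + 2*(-35 - 1*(-84))) = -(-1)/(858 + 2*(-35 + 84)) = -(-1)/(858 + 2*49) = -(-1)/(858 + 98) = -(-1)/956 = -1*(-1/956) = 1/956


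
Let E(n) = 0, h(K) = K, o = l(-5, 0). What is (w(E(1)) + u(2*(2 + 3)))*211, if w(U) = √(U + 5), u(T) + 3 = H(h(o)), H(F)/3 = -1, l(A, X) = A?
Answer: -1266 + 211*√5 ≈ -794.19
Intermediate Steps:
o = -5
H(F) = -3 (H(F) = 3*(-1) = -3)
u(T) = -6 (u(T) = -3 - 3 = -6)
w(U) = √(5 + U)
(w(E(1)) + u(2*(2 + 3)))*211 = (√(5 + 0) - 6)*211 = (√5 - 6)*211 = (-6 + √5)*211 = -1266 + 211*√5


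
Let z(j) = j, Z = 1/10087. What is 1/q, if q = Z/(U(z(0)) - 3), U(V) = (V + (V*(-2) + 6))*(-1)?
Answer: -90783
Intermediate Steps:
Z = 1/10087 ≈ 9.9138e-5
U(V) = -6 + V (U(V) = (V + (-2*V + 6))*(-1) = (V + (6 - 2*V))*(-1) = (6 - V)*(-1) = -6 + V)
q = -1/90783 (q = (1/10087)/((-6 + 0) - 3) = (1/10087)/(-6 - 3) = (1/10087)/(-9) = -⅑*1/10087 = -1/90783 ≈ -1.1015e-5)
1/q = 1/(-1/90783) = -90783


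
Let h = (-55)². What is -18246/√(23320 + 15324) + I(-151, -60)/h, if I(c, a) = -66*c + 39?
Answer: 2001/605 - 9123*√9661/9661 ≈ -89.509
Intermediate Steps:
h = 3025
I(c, a) = 39 - 66*c
-18246/√(23320 + 15324) + I(-151, -60)/h = -18246/√(23320 + 15324) + (39 - 66*(-151))/3025 = -18246*√9661/19322 + (39 + 9966)*(1/3025) = -18246*√9661/19322 + 10005*(1/3025) = -9123*√9661/9661 + 2001/605 = 2001/605 - 9123*√9661/9661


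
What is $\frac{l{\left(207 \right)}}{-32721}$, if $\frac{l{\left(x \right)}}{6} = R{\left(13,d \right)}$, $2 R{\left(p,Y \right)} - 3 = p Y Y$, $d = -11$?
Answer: $- \frac{1576}{10907} \approx -0.14449$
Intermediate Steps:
$R{\left(p,Y \right)} = \frac{3}{2} + \frac{p Y^{2}}{2}$ ($R{\left(p,Y \right)} = \frac{3}{2} + \frac{p Y Y}{2} = \frac{3}{2} + \frac{Y p Y}{2} = \frac{3}{2} + \frac{p Y^{2}}{2}$)
$l{\left(x \right)} = 4728$ ($l{\left(x \right)} = 6 \left(\frac{3}{2} + \frac{1}{2} \cdot 13 \left(-11\right)^{2}\right) = 6 \left(\frac{3}{2} + \frac{1}{2} \cdot 13 \cdot 121\right) = 6 \left(\frac{3}{2} + \frac{1573}{2}\right) = 6 \cdot 788 = 4728$)
$\frac{l{\left(207 \right)}}{-32721} = \frac{4728}{-32721} = 4728 \left(- \frac{1}{32721}\right) = - \frac{1576}{10907}$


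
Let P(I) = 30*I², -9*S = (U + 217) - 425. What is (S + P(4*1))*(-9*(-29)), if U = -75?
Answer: 133487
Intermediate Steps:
S = 283/9 (S = -((-75 + 217) - 425)/9 = -(142 - 425)/9 = -⅑*(-283) = 283/9 ≈ 31.444)
(S + P(4*1))*(-9*(-29)) = (283/9 + 30*(4*1)²)*(-9*(-29)) = (283/9 + 30*4²)*261 = (283/9 + 30*16)*261 = (283/9 + 480)*261 = (4603/9)*261 = 133487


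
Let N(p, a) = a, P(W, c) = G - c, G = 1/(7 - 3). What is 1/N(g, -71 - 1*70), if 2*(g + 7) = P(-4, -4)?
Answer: -1/141 ≈ -0.0070922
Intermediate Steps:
G = ¼ (G = 1/4 = ¼ ≈ 0.25000)
P(W, c) = ¼ - c
g = -39/8 (g = -7 + (¼ - 1*(-4))/2 = -7 + (¼ + 4)/2 = -7 + (½)*(17/4) = -7 + 17/8 = -39/8 ≈ -4.8750)
1/N(g, -71 - 1*70) = 1/(-71 - 1*70) = 1/(-71 - 70) = 1/(-141) = -1/141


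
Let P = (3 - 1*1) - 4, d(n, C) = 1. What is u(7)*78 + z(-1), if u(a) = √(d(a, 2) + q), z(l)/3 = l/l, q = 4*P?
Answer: 3 + 78*I*√7 ≈ 3.0 + 206.37*I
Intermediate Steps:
P = -2 (P = (3 - 1) - 4 = 2 - 4 = -2)
q = -8 (q = 4*(-2) = -8)
z(l) = 3 (z(l) = 3*(l/l) = 3*1 = 3)
u(a) = I*√7 (u(a) = √(1 - 8) = √(-7) = I*√7)
u(7)*78 + z(-1) = (I*√7)*78 + 3 = 78*I*√7 + 3 = 3 + 78*I*√7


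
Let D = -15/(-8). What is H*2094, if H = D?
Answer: 15705/4 ≈ 3926.3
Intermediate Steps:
D = 15/8 (D = -15*(-⅛) = 15/8 ≈ 1.8750)
H = 15/8 ≈ 1.8750
H*2094 = (15/8)*2094 = 15705/4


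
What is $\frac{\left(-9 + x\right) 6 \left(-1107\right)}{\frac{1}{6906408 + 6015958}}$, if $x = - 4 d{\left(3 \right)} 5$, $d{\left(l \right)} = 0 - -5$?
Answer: $9355508691948$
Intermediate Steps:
$d{\left(l \right)} = 5$ ($d{\left(l \right)} = 0 + 5 = 5$)
$x = -100$ ($x = \left(-4\right) 5 \cdot 5 = \left(-20\right) 5 = -100$)
$\frac{\left(-9 + x\right) 6 \left(-1107\right)}{\frac{1}{6906408 + 6015958}} = \frac{\left(-9 - 100\right) 6 \left(-1107\right)}{\frac{1}{6906408 + 6015958}} = \frac{\left(-109\right) 6 \left(-1107\right)}{\frac{1}{12922366}} = \left(-654\right) \left(-1107\right) \frac{1}{\frac{1}{12922366}} = 723978 \cdot 12922366 = 9355508691948$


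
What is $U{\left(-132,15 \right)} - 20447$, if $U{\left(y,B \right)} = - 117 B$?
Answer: $-22202$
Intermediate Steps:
$U{\left(-132,15 \right)} - 20447 = \left(-117\right) 15 - 20447 = -1755 - 20447 = -22202$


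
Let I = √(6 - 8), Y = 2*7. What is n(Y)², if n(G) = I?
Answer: -2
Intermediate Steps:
Y = 14
I = I*√2 (I = √(-2) = I*√2 ≈ 1.4142*I)
n(G) = I*√2
n(Y)² = (I*√2)² = -2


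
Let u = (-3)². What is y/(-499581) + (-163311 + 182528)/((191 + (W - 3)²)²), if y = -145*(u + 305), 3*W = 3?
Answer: 1259080703/2110729725 ≈ 0.59651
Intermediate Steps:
W = 1 (W = (⅓)*3 = 1)
u = 9
y = -45530 (y = -145*(9 + 305) = -145*314 = -45530)
y/(-499581) + (-163311 + 182528)/((191 + (W - 3)²)²) = -45530/(-499581) + (-163311 + 182528)/((191 + (1 - 3)²)²) = -45530*(-1/499581) + 19217/((191 + (-2)²)²) = 45530/499581 + 19217/((191 + 4)²) = 45530/499581 + 19217/(195²) = 45530/499581 + 19217/38025 = 1259080703/2110729725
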